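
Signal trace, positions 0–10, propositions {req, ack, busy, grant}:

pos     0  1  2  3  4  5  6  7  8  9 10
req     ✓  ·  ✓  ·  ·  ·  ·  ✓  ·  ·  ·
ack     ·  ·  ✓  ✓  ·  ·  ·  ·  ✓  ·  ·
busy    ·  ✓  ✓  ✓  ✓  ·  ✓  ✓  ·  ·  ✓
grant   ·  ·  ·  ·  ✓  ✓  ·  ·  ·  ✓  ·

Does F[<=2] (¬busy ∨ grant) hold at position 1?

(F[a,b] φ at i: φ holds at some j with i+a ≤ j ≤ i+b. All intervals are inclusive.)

False

Check (¬busy ∨ grant) at each j in [1,3]:
  j=1: false
  j=2: false
  j=3: false
No position in the window satisfies it → formula fails.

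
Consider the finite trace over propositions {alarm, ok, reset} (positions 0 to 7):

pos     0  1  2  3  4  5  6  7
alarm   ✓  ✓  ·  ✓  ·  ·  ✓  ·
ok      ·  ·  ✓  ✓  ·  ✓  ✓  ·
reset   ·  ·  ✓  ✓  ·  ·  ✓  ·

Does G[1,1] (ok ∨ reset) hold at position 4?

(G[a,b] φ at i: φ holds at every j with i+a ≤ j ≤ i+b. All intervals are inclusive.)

Check (ok ∨ reset) at every j in [5,5]:
  j=5: true
All positions satisfy it → formula holds.

True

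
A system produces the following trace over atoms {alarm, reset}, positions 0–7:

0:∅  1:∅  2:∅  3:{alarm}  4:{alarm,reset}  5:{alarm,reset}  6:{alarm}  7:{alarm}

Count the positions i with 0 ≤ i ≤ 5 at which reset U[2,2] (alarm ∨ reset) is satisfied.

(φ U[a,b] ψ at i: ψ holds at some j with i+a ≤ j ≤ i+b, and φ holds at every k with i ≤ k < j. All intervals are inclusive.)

Evaluate at each i in [0,5]:
  i=0: ✗ (no rhs in [2,2])
  i=1: ✗ (lhs fails at k=1 before rhs at j=3)
  i=2: ✗ (lhs fails at k=2 before rhs at j=4)
  i=3: ✗ (lhs fails at k=3 before rhs at j=5)
  i=4: ✓ (rhs at j=6; lhs holds on [4,5])
  i=5: ✗ (lhs fails at k=6 before rhs at j=7)
Positions where it holds: {4} → 1.

1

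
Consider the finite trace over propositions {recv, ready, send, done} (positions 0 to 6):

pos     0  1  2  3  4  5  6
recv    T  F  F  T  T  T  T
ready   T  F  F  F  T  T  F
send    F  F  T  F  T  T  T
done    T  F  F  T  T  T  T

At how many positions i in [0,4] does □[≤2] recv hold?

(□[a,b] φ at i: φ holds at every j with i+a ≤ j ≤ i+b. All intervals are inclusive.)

Evaluate at each i in [0,4]:
  i=0: ✗ (fails at j=1)
  i=1: ✗ (fails at j=1)
  i=2: ✗ (fails at j=2)
  i=3: ✓ (all of [3,5])
  i=4: ✓ (all of [4,6])
Positions where it holds: {3, 4} → 2.

2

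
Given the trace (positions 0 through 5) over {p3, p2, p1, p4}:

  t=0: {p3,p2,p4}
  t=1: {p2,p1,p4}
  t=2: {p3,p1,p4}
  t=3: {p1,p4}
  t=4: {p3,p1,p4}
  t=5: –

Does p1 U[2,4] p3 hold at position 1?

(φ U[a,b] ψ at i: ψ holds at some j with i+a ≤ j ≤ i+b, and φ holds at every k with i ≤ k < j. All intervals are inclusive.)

Yes

Need some j in [3,5] with p3, and p1 at every k in [1,j-1].
  j=3: p3 false.
  j=4: p3 holds; p1 holds at every k in [1,3] → satisfied.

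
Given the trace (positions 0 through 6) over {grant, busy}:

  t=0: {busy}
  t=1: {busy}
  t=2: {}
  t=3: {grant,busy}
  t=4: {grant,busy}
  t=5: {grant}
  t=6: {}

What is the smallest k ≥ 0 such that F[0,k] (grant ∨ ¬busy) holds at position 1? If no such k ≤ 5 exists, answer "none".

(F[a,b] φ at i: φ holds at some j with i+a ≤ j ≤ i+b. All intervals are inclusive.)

1

Scan j = 1,2,… for (grant ∨ ¬busy):
  j=1: fails
  j=2: holds
First hit at j=2, so smallest k = 2-1 = 1.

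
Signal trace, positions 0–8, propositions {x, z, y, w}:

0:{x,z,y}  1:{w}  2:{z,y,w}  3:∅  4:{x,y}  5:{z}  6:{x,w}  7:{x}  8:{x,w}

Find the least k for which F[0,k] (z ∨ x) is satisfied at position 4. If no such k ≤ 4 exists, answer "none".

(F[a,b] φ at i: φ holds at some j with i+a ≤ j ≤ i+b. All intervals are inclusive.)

Scan j = 4,5,… for (z ∨ x):
  j=4: holds
First hit at j=4, so smallest k = 4-4 = 0.

0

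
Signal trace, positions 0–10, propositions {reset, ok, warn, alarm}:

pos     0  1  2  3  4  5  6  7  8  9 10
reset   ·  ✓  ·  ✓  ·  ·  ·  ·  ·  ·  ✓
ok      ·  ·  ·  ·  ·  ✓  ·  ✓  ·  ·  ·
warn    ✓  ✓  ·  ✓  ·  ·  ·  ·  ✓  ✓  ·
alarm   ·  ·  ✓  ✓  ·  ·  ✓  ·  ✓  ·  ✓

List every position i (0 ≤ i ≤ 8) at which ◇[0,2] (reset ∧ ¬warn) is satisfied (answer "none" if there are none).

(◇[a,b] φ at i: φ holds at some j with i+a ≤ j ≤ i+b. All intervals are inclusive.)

8

Evaluate at each i in [0,8]:
  i=0: ✗ (none in [0,2])
  i=1: ✗ (none in [1,3])
  i=2: ✗ (none in [2,4])
  i=3: ✗ (none in [3,5])
  i=4: ✗ (none in [4,6])
  i=5: ✗ (none in [5,7])
  i=6: ✗ (none in [6,8])
  i=7: ✗ (none in [7,9])
  i=8: ✓ (witness j=10)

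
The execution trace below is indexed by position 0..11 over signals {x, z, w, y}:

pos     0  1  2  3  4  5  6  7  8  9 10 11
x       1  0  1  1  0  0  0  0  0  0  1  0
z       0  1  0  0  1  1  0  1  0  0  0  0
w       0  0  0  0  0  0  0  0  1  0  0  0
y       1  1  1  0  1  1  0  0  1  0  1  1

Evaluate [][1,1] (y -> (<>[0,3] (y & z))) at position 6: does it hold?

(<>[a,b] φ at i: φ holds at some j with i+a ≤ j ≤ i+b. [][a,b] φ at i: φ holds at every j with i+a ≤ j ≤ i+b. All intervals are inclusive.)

Check (y -> (<>[0,3] (y & z))) at every j in [7,7]:
  j=7: antecedent false → ✓
All positions satisfy it → formula holds.

Holds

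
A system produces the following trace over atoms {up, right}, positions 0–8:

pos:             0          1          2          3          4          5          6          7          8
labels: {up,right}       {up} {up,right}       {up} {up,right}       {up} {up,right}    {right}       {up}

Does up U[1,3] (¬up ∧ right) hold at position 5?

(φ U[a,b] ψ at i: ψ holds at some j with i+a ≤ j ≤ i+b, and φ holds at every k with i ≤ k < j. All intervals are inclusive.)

Holds

Need some j in [6,8] with (¬up ∧ right), and up at every k in [5,j-1].
  j=6: (¬up ∧ right) false.
  j=7: (¬up ∧ right) holds; up holds at every k in [5,6] → satisfied.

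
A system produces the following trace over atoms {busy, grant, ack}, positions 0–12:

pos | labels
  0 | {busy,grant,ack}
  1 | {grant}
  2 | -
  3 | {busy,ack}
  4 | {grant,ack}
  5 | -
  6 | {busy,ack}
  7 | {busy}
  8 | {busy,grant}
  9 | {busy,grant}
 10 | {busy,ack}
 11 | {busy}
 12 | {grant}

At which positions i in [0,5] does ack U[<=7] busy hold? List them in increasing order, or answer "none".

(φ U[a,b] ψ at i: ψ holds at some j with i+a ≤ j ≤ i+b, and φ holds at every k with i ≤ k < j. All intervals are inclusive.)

Evaluate at each i in [0,5]:
  i=0: ✓ (rhs at j=0)
  i=1: ✗ (lhs fails at k=1 before rhs at j=3)
  i=2: ✗ (lhs fails at k=2 before rhs at j=3)
  i=3: ✓ (rhs at j=3)
  i=4: ✗ (lhs fails at k=5 before rhs at j=6)
  i=5: ✗ (lhs fails at k=5 before rhs at j=6)

0, 3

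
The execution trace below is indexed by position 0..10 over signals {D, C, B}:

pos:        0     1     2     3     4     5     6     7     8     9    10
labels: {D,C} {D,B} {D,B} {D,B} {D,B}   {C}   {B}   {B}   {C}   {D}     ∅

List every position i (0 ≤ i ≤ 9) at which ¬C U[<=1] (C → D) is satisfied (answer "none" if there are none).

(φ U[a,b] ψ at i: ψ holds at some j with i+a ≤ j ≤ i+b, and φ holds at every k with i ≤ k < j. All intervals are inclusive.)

0, 1, 2, 3, 4, 6, 7, 9

Evaluate at each i in [0,9]:
  i=0: ✓ (rhs at j=0)
  i=1: ✓ (rhs at j=1)
  i=2: ✓ (rhs at j=2)
  i=3: ✓ (rhs at j=3)
  i=4: ✓ (rhs at j=4)
  i=5: ✗ (lhs fails at k=5 before rhs at j=6)
  i=6: ✓ (rhs at j=6)
  i=7: ✓ (rhs at j=7)
  i=8: ✗ (lhs fails at k=8 before rhs at j=9)
  i=9: ✓ (rhs at j=9)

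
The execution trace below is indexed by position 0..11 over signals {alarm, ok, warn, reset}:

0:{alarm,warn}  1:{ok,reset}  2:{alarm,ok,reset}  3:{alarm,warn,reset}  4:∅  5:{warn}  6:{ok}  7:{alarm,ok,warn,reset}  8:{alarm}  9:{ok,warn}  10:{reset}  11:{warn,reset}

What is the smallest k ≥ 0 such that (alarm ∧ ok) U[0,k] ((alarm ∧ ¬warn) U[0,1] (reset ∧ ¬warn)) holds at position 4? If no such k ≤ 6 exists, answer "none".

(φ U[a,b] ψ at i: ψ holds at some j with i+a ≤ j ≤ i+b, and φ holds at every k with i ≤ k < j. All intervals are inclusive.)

none

Need earliest j ≥ 4 with ((alarm ∧ ¬warn) U[0,1] (reset ∧ ¬warn)), and (alarm ∧ ok) at every k in [4,j-1].
  j=4: rhs fails.
  j=5: rhs fails.
  j=6: rhs fails.
  j=7: rhs fails.
  j=8: rhs fails.
  j=9: rhs fails.
  j=10: rhs holds but lhs fails at k=4.
No witness within the range → none.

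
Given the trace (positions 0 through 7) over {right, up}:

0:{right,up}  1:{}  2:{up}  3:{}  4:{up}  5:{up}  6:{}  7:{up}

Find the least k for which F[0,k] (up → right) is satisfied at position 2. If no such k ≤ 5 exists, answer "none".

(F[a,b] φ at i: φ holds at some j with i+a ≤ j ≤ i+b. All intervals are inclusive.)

1

Scan j = 2,3,… for (up → right):
  j=2: fails
  j=3: holds
First hit at j=3, so smallest k = 3-2 = 1.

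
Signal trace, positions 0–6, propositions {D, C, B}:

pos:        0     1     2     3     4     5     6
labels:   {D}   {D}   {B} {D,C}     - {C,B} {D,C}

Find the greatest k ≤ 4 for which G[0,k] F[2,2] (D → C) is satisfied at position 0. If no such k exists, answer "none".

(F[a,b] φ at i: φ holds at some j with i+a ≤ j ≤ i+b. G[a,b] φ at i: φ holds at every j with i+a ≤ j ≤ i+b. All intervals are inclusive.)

F[2,2] (D → C) must hold from j=0 onward; find where it first fails.
  j=0: holds
  j=1: holds
  j=2: holds
  j=3: holds
  j=4: holds
Holds through j=4; largest k = 4.

4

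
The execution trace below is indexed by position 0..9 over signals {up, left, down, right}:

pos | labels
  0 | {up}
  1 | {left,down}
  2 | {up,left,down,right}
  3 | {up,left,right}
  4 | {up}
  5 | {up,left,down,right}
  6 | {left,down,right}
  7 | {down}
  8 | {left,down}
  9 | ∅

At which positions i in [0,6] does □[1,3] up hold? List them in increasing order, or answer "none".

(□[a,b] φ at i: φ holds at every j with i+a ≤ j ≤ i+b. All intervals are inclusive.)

Evaluate at each i in [0,6]:
  i=0: ✗ (fails at j=1)
  i=1: ✓ (all of [2,4])
  i=2: ✓ (all of [3,5])
  i=3: ✗ (fails at j=6)
  i=4: ✗ (fails at j=6)
  i=5: ✗ (fails at j=6)
  i=6: ✗ (fails at j=7)

1, 2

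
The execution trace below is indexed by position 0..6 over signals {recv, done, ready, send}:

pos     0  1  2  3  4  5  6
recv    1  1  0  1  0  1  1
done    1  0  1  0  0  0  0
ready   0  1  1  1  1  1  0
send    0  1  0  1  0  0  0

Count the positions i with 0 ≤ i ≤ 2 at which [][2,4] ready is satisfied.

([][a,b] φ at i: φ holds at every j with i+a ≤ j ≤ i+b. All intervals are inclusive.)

Evaluate at each i in [0,2]:
  i=0: ✓ (all of [2,4])
  i=1: ✓ (all of [3,5])
  i=2: ✗ (fails at j=6)
Positions where it holds: {0, 1} → 2.

2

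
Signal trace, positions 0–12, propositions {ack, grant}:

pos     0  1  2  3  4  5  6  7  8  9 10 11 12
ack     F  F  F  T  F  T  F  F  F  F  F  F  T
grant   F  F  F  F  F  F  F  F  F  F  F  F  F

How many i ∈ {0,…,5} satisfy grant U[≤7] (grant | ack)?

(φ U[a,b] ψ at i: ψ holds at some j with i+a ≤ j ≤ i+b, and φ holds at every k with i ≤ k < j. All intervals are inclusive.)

2

Evaluate at each i in [0,5]:
  i=0: ✗ (lhs fails at k=0 before rhs at j=3)
  i=1: ✗ (lhs fails at k=1 before rhs at j=3)
  i=2: ✗ (lhs fails at k=2 before rhs at j=3)
  i=3: ✓ (rhs at j=3)
  i=4: ✗ (lhs fails at k=4 before rhs at j=5)
  i=5: ✓ (rhs at j=5)
Positions where it holds: {3, 5} → 2.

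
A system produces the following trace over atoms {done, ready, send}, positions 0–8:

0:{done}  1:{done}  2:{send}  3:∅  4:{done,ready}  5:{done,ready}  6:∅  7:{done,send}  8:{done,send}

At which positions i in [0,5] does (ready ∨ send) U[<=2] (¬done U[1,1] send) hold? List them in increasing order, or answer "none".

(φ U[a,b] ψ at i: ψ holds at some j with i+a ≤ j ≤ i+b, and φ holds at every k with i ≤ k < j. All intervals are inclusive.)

Evaluate at each i in [0,5]:
  i=0: ✗ (no rhs in [0,2])
  i=1: ✗ (no rhs in [1,3])
  i=2: ✗ (no rhs in [2,4])
  i=3: ✗ (no rhs in [3,5])
  i=4: ✓ (rhs at j=6; lhs holds on [4,5])
  i=5: ✓ (rhs at j=6; lhs holds on [5,5])

4, 5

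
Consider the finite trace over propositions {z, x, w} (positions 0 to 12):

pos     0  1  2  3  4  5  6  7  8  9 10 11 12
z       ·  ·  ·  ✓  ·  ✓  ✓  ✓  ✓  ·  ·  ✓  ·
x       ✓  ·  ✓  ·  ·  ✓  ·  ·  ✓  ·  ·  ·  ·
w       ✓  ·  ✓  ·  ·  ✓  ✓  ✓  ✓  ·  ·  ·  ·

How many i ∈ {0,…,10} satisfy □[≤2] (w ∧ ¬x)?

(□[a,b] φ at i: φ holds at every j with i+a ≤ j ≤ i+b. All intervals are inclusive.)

0

Evaluate at each i in [0,10]:
  i=0: ✗ (fails at j=0)
  i=1: ✗ (fails at j=1)
  i=2: ✗ (fails at j=2)
  i=3: ✗ (fails at j=3)
  i=4: ✗ (fails at j=4)
  i=5: ✗ (fails at j=5)
  i=6: ✗ (fails at j=8)
  i=7: ✗ (fails at j=8)
  i=8: ✗ (fails at j=8)
  i=9: ✗ (fails at j=9)
  i=10: ✗ (fails at j=10)
Positions where it holds: {} → 0.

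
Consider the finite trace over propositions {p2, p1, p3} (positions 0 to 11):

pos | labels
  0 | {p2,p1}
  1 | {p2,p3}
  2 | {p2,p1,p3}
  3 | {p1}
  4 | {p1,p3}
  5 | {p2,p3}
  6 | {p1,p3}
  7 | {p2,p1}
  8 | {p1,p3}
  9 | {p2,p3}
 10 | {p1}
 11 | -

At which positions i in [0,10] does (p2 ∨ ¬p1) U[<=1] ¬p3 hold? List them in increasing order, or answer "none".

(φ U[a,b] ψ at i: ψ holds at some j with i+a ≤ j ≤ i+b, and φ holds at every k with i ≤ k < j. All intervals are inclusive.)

0, 2, 3, 7, 9, 10

Evaluate at each i in [0,10]:
  i=0: ✓ (rhs at j=0)
  i=1: ✗ (no rhs in [1,2])
  i=2: ✓ (rhs at j=3; lhs holds on [2,2])
  i=3: ✓ (rhs at j=3)
  i=4: ✗ (no rhs in [4,5])
  i=5: ✗ (no rhs in [5,6])
  i=6: ✗ (lhs fails at k=6 before rhs at j=7)
  i=7: ✓ (rhs at j=7)
  i=8: ✗ (no rhs in [8,9])
  i=9: ✓ (rhs at j=10; lhs holds on [9,9])
  i=10: ✓ (rhs at j=10)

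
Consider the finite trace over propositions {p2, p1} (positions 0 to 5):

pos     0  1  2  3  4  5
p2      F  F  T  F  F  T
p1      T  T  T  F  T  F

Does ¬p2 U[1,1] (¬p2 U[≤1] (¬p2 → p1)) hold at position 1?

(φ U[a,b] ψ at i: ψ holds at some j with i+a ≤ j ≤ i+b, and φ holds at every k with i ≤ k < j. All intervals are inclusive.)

Holds

Need some j in [2,2] with (¬p2 U[≤1] (¬p2 → p1)), and ¬p2 at every k in [1,j-1].
  j=2: (¬p2 U[≤1] (¬p2 → p1)) holds; ¬p2 holds at every k in [1,1] → satisfied.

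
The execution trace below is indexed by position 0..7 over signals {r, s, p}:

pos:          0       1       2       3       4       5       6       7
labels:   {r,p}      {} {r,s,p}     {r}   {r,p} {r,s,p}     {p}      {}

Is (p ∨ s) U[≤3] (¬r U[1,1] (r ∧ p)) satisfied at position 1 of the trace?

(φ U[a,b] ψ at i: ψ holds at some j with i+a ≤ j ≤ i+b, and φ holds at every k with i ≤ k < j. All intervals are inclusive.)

Holds

Need some j in [1,4] with (¬r U[1,1] (r ∧ p)), and (p ∨ s) at every k in [1,j-1].
  j=1: (¬r U[1,1] (r ∧ p)) holds; no prefix to check → satisfied.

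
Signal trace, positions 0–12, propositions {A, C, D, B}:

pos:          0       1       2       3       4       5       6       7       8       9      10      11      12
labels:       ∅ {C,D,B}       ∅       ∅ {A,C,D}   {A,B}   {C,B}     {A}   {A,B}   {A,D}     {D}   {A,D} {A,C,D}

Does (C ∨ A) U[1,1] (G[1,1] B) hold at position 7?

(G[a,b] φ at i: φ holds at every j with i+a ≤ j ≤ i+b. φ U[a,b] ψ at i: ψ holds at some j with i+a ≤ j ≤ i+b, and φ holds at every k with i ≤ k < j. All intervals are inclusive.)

False

Need some j in [8,8] with G[1,1] B, and (C ∨ A) at every k in [7,j-1].
  j=8: G[1,1] B — fails at 9.
No j in the window works → until fails.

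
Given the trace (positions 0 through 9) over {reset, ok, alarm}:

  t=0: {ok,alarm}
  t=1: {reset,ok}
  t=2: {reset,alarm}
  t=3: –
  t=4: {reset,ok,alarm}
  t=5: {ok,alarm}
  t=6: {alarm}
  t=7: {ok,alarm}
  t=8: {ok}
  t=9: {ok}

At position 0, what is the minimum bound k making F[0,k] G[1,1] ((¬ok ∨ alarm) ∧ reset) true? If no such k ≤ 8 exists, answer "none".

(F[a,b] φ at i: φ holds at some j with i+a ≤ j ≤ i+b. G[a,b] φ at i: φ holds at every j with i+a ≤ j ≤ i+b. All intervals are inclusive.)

1

Scan j = 0,1,… for G[1,1] ((¬ok ∨ alarm) ∧ reset):
  j=0: fails
  j=1: holds
First hit at j=1, so smallest k = 1-0 = 1.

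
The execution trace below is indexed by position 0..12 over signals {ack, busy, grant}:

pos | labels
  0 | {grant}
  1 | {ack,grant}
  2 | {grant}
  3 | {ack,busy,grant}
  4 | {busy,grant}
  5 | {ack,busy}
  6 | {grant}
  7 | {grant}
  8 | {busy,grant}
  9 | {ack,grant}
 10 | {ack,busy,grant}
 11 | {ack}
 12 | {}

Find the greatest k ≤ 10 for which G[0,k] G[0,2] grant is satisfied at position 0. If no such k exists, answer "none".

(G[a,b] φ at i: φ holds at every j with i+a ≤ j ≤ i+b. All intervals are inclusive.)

G[0,2] grant must hold from j=0 onward; find where it first fails.
  j=0: holds
  j=1: holds
  j=2: holds
  j=3: fails
Holds on [0,2], so largest k = 2.

2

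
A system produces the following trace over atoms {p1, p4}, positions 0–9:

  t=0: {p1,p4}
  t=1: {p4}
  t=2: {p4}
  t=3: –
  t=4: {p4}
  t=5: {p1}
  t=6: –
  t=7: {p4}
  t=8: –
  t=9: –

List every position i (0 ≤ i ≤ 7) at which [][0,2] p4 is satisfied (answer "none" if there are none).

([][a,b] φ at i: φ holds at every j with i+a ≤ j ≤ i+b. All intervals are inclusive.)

0

Evaluate at each i in [0,7]:
  i=0: ✓ (all of [0,2])
  i=1: ✗ (fails at j=3)
  i=2: ✗ (fails at j=3)
  i=3: ✗ (fails at j=3)
  i=4: ✗ (fails at j=5)
  i=5: ✗ (fails at j=5)
  i=6: ✗ (fails at j=6)
  i=7: ✗ (fails at j=8)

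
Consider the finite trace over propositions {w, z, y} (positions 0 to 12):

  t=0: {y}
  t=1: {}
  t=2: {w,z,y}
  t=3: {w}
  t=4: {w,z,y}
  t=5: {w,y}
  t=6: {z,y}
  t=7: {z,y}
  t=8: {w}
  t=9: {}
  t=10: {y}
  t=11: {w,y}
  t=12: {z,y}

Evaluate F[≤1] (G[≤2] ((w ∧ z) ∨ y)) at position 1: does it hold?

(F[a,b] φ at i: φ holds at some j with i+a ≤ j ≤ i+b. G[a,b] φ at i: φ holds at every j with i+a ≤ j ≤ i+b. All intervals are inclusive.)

Check G[≤2] ((w ∧ z) ∨ y) at each j in [1,2]:
  j=1: fails at 1
  j=2: fails at 3
No position in the window satisfies it → formula fails.

No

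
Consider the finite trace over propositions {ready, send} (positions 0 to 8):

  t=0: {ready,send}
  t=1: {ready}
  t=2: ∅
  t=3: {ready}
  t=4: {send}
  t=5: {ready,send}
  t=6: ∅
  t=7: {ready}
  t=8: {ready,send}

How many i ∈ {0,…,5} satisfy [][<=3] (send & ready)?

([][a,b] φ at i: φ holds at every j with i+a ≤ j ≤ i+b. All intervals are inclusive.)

0

Evaluate at each i in [0,5]:
  i=0: ✗ (fails at j=1)
  i=1: ✗ (fails at j=1)
  i=2: ✗ (fails at j=2)
  i=3: ✗ (fails at j=3)
  i=4: ✗ (fails at j=4)
  i=5: ✗ (fails at j=6)
Positions where it holds: {} → 0.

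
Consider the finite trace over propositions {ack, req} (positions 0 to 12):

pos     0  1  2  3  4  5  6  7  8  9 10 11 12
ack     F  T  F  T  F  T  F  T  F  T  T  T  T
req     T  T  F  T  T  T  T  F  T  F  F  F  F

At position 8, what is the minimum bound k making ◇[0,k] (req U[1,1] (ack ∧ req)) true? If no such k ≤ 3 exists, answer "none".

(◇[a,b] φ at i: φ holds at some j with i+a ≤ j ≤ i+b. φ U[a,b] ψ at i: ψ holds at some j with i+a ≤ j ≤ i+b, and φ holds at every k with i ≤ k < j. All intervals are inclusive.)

Scan j = 8,9,… for (req U[1,1] (ack ∧ req)):
  j=8: fails
  j=9: fails
  j=10: fails
  j=11: fails
No j in [8,11] satisfies it → none.

none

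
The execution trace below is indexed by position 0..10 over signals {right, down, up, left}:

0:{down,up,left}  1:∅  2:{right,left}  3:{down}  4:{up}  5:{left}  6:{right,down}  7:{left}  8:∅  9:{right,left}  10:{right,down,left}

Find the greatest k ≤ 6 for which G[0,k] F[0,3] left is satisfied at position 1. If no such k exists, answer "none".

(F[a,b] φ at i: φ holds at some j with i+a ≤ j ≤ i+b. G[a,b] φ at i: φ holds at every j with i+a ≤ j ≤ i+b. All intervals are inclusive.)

6

F[0,3] left must hold from j=1 onward; find where it first fails.
  j=1: holds
  j=2: holds
  j=3: holds
  j=4: holds
  j=5: holds
  j=6: holds
  j=7: holds
Holds through j=7; largest k = 6.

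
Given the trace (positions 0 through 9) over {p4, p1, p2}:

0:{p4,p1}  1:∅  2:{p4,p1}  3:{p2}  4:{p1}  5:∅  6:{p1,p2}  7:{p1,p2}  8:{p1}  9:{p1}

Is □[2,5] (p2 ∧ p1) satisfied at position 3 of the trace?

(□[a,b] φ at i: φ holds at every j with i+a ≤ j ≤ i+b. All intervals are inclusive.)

No

Check (p2 ∧ p1) at every j in [5,8]:
  j=5: false
  j=6: true
  j=7: true
  j=8: false
Fails at j=5 → formula fails.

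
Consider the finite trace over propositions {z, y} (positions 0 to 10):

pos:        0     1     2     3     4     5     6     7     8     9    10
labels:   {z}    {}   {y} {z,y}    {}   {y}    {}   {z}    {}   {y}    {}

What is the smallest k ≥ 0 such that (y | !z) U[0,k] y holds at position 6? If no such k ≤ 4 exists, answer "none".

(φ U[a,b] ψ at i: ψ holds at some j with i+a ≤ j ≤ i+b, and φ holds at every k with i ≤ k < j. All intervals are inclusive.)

Need earliest j ≥ 6 with y, and (y | !z) at every k in [6,j-1].
  j=6: rhs fails.
  j=7: rhs fails.
  j=8: rhs fails.
  j=9: rhs holds but lhs fails at k=7.
  j=10: rhs fails.
No witness within the range → none.

none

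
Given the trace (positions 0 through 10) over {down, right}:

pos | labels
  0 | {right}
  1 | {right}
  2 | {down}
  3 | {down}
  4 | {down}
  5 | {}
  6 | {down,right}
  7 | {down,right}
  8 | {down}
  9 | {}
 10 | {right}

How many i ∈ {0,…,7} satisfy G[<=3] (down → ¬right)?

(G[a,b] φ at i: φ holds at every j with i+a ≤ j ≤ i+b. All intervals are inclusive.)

3

Evaluate at each i in [0,7]:
  i=0: ✓ (all of [0,3])
  i=1: ✓ (all of [1,4])
  i=2: ✓ (all of [2,5])
  i=3: ✗ (fails at j=6)
  i=4: ✗ (fails at j=6)
  i=5: ✗ (fails at j=6)
  i=6: ✗ (fails at j=6)
  i=7: ✗ (fails at j=7)
Positions where it holds: {0, 1, 2} → 3.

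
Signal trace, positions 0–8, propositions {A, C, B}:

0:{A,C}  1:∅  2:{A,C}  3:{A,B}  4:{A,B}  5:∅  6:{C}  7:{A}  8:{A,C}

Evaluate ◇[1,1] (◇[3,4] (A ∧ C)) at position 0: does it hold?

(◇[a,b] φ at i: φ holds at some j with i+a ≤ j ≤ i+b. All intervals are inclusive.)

False

Check ◇[3,4] (A ∧ C) at each j in [1,1]:
  j=1: fails (none in [4,5])
No position in the window satisfies it → formula fails.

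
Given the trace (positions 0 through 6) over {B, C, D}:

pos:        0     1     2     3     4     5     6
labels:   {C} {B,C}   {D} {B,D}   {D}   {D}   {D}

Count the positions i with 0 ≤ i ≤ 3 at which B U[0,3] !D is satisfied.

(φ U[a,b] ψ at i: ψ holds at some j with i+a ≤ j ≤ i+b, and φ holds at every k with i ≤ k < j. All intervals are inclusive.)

2

Evaluate at each i in [0,3]:
  i=0: ✓ (rhs at j=0)
  i=1: ✓ (rhs at j=1)
  i=2: ✗ (no rhs in [2,5])
  i=3: ✗ (no rhs in [3,6])
Positions where it holds: {0, 1} → 2.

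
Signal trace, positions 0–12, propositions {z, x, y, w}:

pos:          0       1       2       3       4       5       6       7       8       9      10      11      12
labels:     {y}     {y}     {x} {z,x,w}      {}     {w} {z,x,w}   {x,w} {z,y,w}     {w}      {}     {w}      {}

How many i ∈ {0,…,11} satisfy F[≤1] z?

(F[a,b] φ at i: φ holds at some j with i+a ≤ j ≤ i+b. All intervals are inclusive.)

Evaluate at each i in [0,11]:
  i=0: ✗ (none in [0,1])
  i=1: ✗ (none in [1,2])
  i=2: ✓ (witness j=3)
  i=3: ✓ (witness j=3)
  i=4: ✗ (none in [4,5])
  i=5: ✓ (witness j=6)
  i=6: ✓ (witness j=6)
  i=7: ✓ (witness j=8)
  i=8: ✓ (witness j=8)
  i=9: ✗ (none in [9,10])
  i=10: ✗ (none in [10,11])
  i=11: ✗ (none in [11,12])
Positions where it holds: {2, 3, 5, 6, 7, 8} → 6.

6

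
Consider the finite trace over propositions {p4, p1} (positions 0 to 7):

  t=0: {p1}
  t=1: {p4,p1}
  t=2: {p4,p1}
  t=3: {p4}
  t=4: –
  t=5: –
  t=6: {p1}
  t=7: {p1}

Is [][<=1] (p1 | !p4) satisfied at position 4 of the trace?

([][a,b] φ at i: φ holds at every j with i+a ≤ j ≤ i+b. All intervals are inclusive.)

Yes

Check (p1 | !p4) at every j in [4,5]:
  j=4: true
  j=5: true
All positions satisfy it → formula holds.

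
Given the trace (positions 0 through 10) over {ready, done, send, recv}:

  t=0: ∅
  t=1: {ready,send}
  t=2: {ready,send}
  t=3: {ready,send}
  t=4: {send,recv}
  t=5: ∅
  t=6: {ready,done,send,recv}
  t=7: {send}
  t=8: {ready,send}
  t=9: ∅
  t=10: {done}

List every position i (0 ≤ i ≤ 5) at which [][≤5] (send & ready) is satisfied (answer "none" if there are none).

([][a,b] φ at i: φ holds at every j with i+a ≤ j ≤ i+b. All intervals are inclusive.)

Evaluate at each i in [0,5]:
  i=0: ✗ (fails at j=0)
  i=1: ✗ (fails at j=4)
  i=2: ✗ (fails at j=4)
  i=3: ✗ (fails at j=4)
  i=4: ✗ (fails at j=4)
  i=5: ✗ (fails at j=5)

none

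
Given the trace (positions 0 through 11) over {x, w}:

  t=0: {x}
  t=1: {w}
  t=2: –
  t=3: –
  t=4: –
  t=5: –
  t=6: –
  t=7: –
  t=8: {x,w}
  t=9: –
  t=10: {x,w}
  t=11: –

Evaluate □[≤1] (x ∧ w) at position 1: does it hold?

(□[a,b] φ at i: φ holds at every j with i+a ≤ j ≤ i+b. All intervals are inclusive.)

No

Check (x ∧ w) at every j in [1,2]:
  j=1: false
  j=2: false
Fails at j=1 → formula fails.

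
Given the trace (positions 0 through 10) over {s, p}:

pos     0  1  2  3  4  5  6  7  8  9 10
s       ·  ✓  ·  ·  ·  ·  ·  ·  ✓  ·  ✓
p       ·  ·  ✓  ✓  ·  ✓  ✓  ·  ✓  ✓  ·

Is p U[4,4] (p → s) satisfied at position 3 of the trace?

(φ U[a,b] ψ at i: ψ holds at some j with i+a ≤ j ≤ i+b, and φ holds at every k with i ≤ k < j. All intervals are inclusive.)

Need some j in [7,7] with (p → s), and p at every k in [3,j-1].
  j=7: (p → s) holds, but p fails at k=4 → not this j.
No j in the window works → until fails.

False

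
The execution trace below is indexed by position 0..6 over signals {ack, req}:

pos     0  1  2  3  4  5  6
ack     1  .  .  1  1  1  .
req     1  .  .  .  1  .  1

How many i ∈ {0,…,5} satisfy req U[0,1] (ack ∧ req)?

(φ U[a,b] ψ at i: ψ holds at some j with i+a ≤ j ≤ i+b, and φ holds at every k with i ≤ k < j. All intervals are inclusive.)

Evaluate at each i in [0,5]:
  i=0: ✓ (rhs at j=0)
  i=1: ✗ (no rhs in [1,2])
  i=2: ✗ (no rhs in [2,3])
  i=3: ✗ (lhs fails at k=3 before rhs at j=4)
  i=4: ✓ (rhs at j=4)
  i=5: ✗ (no rhs in [5,6])
Positions where it holds: {0, 4} → 2.

2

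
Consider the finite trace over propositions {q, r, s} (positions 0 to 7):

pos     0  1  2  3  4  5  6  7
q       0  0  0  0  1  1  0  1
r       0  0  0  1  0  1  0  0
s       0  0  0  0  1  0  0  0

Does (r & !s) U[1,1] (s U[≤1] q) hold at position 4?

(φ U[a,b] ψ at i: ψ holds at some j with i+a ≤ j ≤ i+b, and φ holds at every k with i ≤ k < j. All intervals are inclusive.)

Need some j in [5,5] with (s U[≤1] q), and (r & !s) at every k in [4,j-1].
  j=5: (s U[≤1] q) holds, but (r & !s) fails at k=4 → not this j.
No j in the window works → until fails.

No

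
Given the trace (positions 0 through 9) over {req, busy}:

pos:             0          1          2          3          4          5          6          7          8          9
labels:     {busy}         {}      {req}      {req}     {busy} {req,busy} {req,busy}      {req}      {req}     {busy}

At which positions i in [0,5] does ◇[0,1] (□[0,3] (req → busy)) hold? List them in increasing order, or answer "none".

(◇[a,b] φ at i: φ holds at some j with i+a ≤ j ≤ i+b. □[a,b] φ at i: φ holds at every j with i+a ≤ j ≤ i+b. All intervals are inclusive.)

none

Evaluate at each i in [0,5]:
  i=0: ✗ (none in [0,1])
  i=1: ✗ (none in [1,2])
  i=2: ✗ (none in [2,3])
  i=3: ✗ (none in [3,4])
  i=4: ✗ (none in [4,5])
  i=5: ✗ (none in [5,6])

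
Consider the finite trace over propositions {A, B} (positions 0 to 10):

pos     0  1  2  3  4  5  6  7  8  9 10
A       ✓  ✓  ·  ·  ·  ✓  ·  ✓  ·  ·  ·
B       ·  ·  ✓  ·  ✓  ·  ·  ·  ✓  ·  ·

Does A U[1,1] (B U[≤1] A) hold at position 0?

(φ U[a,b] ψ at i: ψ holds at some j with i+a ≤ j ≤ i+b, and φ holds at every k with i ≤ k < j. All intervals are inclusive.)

True

Need some j in [1,1] with (B U[≤1] A), and A at every k in [0,j-1].
  j=1: (B U[≤1] A) holds; A holds at every k in [0,0] → satisfied.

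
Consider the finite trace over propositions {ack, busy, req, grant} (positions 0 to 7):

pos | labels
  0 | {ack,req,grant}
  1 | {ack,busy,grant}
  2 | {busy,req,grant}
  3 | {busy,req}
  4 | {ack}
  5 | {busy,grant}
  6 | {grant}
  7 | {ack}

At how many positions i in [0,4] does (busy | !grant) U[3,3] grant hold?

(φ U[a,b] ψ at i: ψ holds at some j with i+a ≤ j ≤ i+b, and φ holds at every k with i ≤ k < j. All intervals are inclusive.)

Evaluate at each i in [0,4]:
  i=0: ✗ (no rhs in [3,3])
  i=1: ✗ (no rhs in [4,4])
  i=2: ✓ (rhs at j=5; lhs holds on [2,4])
  i=3: ✓ (rhs at j=6; lhs holds on [3,5])
  i=4: ✗ (no rhs in [7,7])
Positions where it holds: {2, 3} → 2.

2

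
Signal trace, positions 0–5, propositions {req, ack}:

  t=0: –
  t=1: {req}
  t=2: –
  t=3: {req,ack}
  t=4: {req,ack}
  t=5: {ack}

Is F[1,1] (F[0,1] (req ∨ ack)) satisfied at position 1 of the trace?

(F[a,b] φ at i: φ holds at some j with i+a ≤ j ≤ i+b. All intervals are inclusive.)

Check F[0,1] (req ∨ ack) at each j in [2,2]:
  j=2: holds (witness at 3)
Found at j=2 → formula holds.

Yes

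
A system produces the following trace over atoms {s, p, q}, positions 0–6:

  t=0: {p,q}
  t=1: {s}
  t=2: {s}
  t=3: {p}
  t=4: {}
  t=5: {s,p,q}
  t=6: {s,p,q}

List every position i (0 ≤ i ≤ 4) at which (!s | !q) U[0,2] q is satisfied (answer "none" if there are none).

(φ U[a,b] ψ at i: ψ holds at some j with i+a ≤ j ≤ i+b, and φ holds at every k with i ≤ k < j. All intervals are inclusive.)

Evaluate at each i in [0,4]:
  i=0: ✓ (rhs at j=0)
  i=1: ✗ (no rhs in [1,3])
  i=2: ✗ (no rhs in [2,4])
  i=3: ✓ (rhs at j=5; lhs holds on [3,4])
  i=4: ✓ (rhs at j=5; lhs holds on [4,4])

0, 3, 4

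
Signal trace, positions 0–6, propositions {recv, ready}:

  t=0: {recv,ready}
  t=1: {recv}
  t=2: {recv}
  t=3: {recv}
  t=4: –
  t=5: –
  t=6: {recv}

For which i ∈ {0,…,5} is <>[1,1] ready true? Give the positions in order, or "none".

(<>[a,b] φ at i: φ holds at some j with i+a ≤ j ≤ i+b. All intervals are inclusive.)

none

Evaluate at each i in [0,5]:
  i=0: ✗ (none in [1,1])
  i=1: ✗ (none in [2,2])
  i=2: ✗ (none in [3,3])
  i=3: ✗ (none in [4,4])
  i=4: ✗ (none in [5,5])
  i=5: ✗ (none in [6,6])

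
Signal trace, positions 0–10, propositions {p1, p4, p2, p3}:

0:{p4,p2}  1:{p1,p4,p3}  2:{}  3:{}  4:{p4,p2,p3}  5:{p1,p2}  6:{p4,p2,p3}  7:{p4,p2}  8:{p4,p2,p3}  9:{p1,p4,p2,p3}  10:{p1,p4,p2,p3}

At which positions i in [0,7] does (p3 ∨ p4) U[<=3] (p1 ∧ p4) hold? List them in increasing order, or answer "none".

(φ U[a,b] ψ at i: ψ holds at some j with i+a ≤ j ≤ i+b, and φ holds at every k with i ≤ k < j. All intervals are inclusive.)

0, 1, 6, 7

Evaluate at each i in [0,7]:
  i=0: ✓ (rhs at j=1; lhs holds on [0,0])
  i=1: ✓ (rhs at j=1)
  i=2: ✗ (no rhs in [2,5])
  i=3: ✗ (no rhs in [3,6])
  i=4: ✗ (no rhs in [4,7])
  i=5: ✗ (no rhs in [5,8])
  i=6: ✓ (rhs at j=9; lhs holds on [6,8])
  i=7: ✓ (rhs at j=9; lhs holds on [7,8])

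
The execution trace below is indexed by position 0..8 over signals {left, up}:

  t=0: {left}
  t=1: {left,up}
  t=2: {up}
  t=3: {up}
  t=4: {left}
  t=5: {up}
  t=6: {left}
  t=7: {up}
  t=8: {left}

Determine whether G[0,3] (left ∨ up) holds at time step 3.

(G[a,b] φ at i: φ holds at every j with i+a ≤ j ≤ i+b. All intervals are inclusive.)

Check (left ∨ up) at every j in [3,6]:
  j=3: true
  j=4: true
  j=5: true
  j=6: true
All positions satisfy it → formula holds.

True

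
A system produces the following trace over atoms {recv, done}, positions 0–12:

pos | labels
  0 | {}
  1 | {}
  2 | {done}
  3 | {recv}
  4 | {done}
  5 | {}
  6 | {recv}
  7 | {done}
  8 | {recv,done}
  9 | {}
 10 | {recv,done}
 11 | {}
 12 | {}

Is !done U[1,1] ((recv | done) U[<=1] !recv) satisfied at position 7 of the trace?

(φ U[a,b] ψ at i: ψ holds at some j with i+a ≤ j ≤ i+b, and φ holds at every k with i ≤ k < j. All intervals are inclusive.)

Need some j in [8,8] with ((recv | done) U[<=1] !recv), and !done at every k in [7,j-1].
  j=8: ((recv | done) U[<=1] !recv) holds, but !done fails at k=7 → not this j.
No j in the window works → until fails.

Does not hold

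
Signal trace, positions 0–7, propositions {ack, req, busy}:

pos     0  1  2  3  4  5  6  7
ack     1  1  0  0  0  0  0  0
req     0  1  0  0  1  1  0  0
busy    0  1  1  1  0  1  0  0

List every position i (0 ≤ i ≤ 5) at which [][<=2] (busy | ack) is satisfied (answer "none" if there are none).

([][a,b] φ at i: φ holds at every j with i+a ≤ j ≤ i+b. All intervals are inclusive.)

0, 1

Evaluate at each i in [0,5]:
  i=0: ✓ (all of [0,2])
  i=1: ✓ (all of [1,3])
  i=2: ✗ (fails at j=4)
  i=3: ✗ (fails at j=4)
  i=4: ✗ (fails at j=4)
  i=5: ✗ (fails at j=6)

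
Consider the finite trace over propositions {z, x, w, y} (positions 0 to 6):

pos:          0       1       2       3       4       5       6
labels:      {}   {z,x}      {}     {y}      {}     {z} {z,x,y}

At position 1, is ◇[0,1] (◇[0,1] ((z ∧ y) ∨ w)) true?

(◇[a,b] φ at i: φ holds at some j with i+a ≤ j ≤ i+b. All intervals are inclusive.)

Does not hold

Check ◇[0,1] ((z ∧ y) ∨ w) at each j in [1,2]:
  j=1: fails (none in [1,2])
  j=2: fails (none in [2,3])
No position in the window satisfies it → formula fails.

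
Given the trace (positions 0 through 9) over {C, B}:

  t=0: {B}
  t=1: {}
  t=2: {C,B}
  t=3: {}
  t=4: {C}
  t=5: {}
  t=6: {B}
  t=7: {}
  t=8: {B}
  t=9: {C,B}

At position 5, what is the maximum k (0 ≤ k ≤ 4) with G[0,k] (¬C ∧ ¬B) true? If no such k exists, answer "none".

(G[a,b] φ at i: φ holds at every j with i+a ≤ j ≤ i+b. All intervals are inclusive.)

(¬C ∧ ¬B) must hold from j=5 onward; find where it first fails.
  j=5: holds
  j=6: fails
Holds on [5,5], so largest k = 0.

0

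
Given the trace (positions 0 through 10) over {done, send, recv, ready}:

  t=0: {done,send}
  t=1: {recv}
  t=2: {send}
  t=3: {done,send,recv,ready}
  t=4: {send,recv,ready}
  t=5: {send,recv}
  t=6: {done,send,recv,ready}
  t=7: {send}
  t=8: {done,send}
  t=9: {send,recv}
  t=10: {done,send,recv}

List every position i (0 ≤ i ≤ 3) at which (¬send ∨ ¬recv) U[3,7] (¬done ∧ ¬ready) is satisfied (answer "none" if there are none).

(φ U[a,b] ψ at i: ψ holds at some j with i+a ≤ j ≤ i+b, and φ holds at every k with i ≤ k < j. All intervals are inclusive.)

Evaluate at each i in [0,3]:
  i=0: ✗ (lhs fails at k=3 before rhs at j=5)
  i=1: ✗ (lhs fails at k=3 before rhs at j=5)
  i=2: ✗ (lhs fails at k=3 before rhs at j=5)
  i=3: ✗ (lhs fails at k=3 before rhs at j=7)

none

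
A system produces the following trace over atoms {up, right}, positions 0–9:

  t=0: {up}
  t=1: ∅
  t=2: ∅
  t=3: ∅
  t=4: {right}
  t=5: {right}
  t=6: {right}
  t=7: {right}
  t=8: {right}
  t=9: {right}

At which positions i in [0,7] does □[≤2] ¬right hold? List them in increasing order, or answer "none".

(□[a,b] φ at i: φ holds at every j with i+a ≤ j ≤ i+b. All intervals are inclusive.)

0, 1

Evaluate at each i in [0,7]:
  i=0: ✓ (all of [0,2])
  i=1: ✓ (all of [1,3])
  i=2: ✗ (fails at j=4)
  i=3: ✗ (fails at j=4)
  i=4: ✗ (fails at j=4)
  i=5: ✗ (fails at j=5)
  i=6: ✗ (fails at j=6)
  i=7: ✗ (fails at j=7)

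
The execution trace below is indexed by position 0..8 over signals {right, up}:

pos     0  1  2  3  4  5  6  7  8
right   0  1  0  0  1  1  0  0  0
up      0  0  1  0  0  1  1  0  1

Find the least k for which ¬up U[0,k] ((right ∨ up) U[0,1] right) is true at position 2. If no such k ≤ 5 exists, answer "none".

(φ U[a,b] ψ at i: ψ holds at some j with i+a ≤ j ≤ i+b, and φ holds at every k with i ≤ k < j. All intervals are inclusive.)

none

Need earliest j ≥ 2 with ((right ∨ up) U[0,1] right), and ¬up at every k in [2,j-1].
  j=2: rhs fails.
  j=3: rhs fails.
  j=4: rhs holds but lhs fails at k=2.
  j=5: rhs holds but lhs fails at k=2.
  j=6: rhs fails.
  j=7: rhs fails.
No witness within the range → none.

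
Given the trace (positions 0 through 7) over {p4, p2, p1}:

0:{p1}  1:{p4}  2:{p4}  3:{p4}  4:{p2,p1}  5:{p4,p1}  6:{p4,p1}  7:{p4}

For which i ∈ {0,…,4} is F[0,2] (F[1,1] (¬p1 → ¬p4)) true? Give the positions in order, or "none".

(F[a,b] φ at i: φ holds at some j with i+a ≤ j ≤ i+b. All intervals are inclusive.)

Evaluate at each i in [0,4]:
  i=0: ✗ (none in [0,2])
  i=1: ✓ (witness j=3)
  i=2: ✓ (witness j=3)
  i=3: ✓ (witness j=3)
  i=4: ✓ (witness j=4)

1, 2, 3, 4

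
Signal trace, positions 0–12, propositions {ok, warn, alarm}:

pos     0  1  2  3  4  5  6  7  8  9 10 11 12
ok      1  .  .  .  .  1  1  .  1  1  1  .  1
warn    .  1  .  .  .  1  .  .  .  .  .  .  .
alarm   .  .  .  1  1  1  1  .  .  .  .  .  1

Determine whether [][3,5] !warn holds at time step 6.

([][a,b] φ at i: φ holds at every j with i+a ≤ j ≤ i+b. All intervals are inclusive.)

True

Check !warn at every j in [9,11]:
  j=9: true
  j=10: true
  j=11: true
All positions satisfy it → formula holds.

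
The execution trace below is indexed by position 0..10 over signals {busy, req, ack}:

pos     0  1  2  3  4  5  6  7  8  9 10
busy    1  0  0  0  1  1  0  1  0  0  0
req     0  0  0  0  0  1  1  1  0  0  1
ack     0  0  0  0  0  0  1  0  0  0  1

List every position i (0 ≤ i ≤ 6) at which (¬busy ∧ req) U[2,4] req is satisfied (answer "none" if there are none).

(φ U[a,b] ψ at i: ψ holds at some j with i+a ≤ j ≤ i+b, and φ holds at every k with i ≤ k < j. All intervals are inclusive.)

Evaluate at each i in [0,6]:
  i=0: ✗ (no rhs in [2,4])
  i=1: ✗ (lhs fails at k=1 before rhs at j=5)
  i=2: ✗ (lhs fails at k=2 before rhs at j=5)
  i=3: ✗ (lhs fails at k=3 before rhs at j=5)
  i=4: ✗ (lhs fails at k=4 before rhs at j=6)
  i=5: ✗ (lhs fails at k=5 before rhs at j=7)
  i=6: ✗ (lhs fails at k=7 before rhs at j=10)

none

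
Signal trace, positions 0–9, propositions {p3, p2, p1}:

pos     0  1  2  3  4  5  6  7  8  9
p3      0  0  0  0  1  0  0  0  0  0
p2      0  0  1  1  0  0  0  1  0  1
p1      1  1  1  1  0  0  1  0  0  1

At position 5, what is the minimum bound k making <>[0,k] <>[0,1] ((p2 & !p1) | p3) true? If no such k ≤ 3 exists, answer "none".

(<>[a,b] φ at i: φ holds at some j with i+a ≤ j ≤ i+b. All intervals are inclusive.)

Scan j = 5,6,… for <>[0,1] ((p2 & !p1) | p3):
  j=5: fails
  j=6: holds
First hit at j=6, so smallest k = 6-5 = 1.

1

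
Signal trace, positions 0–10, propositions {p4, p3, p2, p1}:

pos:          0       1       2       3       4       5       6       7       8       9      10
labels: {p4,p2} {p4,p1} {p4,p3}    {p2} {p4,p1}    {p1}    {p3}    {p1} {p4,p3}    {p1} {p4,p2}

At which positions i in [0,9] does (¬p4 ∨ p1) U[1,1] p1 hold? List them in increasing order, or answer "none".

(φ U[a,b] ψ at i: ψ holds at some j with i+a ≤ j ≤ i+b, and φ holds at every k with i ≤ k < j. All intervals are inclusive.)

3, 4, 6

Evaluate at each i in [0,9]:
  i=0: ✗ (lhs fails at k=0 before rhs at j=1)
  i=1: ✗ (no rhs in [2,2])
  i=2: ✗ (no rhs in [3,3])
  i=3: ✓ (rhs at j=4; lhs holds on [3,3])
  i=4: ✓ (rhs at j=5; lhs holds on [4,4])
  i=5: ✗ (no rhs in [6,6])
  i=6: ✓ (rhs at j=7; lhs holds on [6,6])
  i=7: ✗ (no rhs in [8,8])
  i=8: ✗ (lhs fails at k=8 before rhs at j=9)
  i=9: ✗ (no rhs in [10,10])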